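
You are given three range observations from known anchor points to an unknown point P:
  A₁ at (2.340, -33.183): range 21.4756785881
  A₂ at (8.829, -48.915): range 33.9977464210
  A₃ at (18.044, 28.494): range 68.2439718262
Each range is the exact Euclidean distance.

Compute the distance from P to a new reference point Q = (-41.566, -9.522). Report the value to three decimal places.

30.018

eq1: (x − 2.340)² + (y + 33.183)² = 21.4756785881²
eq2: (x − 8.829)² + (y + 48.915)² = 33.9977464210²
eq3: (x − 18.044)² + (y − 28.494)² = 68.2439718262²
eq2−eq1, eq2−eq3 (x²,y² cancel):
  -12.978·x + 31.464·y = -669.399386
  18.430·x + 154.818·y = -4834.527423
det = -12.978·154.818 − 31.464·18.430 = -2589.109524
x = (-669.399386·154.818 − 31.464·-4834.527423) / -2589.109524 = -18.724004
y = (-12.978·-4834.527423 − -669.399386·18.430) / -2589.109524 = -28.998205
|P − Q| = √((-18.724004 − -41.566)² + (-28.998205 − -9.522)²) = 30.017983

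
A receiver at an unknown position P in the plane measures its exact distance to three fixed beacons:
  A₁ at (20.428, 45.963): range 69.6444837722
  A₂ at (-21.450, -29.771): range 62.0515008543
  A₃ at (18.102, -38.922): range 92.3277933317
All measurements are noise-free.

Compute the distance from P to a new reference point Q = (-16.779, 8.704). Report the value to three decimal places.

eq1: (x − 20.428)² + (y − 45.963)² = 69.6444837722²
eq2: (x + 21.450)² + (y + 29.771)² = 62.0515008543²
eq3: (x − 18.102)² + (y + 38.922)² = 92.3277933317²
eq2−eq1, eq2−eq3 (x²,y² cancel):
  83.756·x + 151.468·y = 183.520250
  79.104·x − 18.302·y = -4177.843116
det = 83.756·-18.302 − 151.468·79.104 = -13514.626984
x = (183.520250·-18.302 − 151.468·-4177.843116) / -13514.626984 = -46.575518
y = (83.756·-4177.843116 − 183.520250·79.104) / -13514.626984 = 26.966088
|P − Q| = √((-46.575518 − -16.779)² + (26.966088 − 8.704)²) = 34.947623

34.948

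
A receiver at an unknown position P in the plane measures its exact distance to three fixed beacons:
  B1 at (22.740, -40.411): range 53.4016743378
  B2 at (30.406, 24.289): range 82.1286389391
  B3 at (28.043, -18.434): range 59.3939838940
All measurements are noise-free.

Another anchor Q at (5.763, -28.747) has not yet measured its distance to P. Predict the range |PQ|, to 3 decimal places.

eq1: (x − 22.740)² + (y + 40.411)² = 53.4016743378²
eq2: (x − 30.406)² + (y − 24.289)² = 82.1286389391²
eq3: (x − 28.043)² + (y + 18.434)² = 59.3939838940²
eq3−eq1, eq3−eq2 (x²,y² cancel):
  -10.606·x − 43.954·y = 1699.840817
  4.726·x + 85.446·y = -2829.209859
det = -10.606·85.446 − -43.954·4.726 = -698.513672
x = (1699.840817·85.446 − -43.954·-2829.209859) / -698.513672 = -29.905654
y = (-10.606·-2829.209859 − 1699.840817·4.726) / -698.513672 = -31.457011
|P − Q| = √((-29.905654 − 5.763)² + (-31.457011 − -28.747)²) = 35.771456

35.771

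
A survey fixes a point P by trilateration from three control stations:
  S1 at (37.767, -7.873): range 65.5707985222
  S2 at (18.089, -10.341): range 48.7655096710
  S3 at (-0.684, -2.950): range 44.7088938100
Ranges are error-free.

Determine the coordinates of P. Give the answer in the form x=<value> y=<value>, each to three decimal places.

x=-16.418 y=-44.799

eq1: (x − 37.767)² + (y + 7.873)² = 65.5707985222²
eq2: (x − 18.089)² + (y + 10.341)² = 48.7655096710²
eq3: (x + 0.684)² + (y + 2.950)² = 44.7088938100²
eq3−eq1, eq3−eq2 (x²,y² cancel):
  76.902·x − 9.846·y = -821.484371
  37.546·x − 14.782·y = 45.788098
det = 76.902·-14.782 − -9.846·37.546 = -767.087448
x = (-821.484371·-14.782 − -9.846·45.788098) / -767.087448 = -16.417961
y = (76.902·45.788098 − -821.484371·37.546) / -767.087448 = -44.798867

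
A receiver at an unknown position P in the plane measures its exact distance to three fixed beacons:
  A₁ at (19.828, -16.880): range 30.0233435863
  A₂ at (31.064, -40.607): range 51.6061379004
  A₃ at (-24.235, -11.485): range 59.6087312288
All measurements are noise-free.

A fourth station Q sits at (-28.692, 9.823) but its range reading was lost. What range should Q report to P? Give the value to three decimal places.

eq1: (x − 19.828)² + (y + 16.880)² = 30.0233435863²
eq2: (x − 31.064)² + (y + 40.607)² = 51.6061379004²
eq3: (x + 24.235)² + (y + 11.485)² = 59.6087312288²
eq1−eq3, eq1−eq2 (x²,y² cancel):
  -88.126·x + 10.790·y = -2610.643213
  22.472·x − 47.454·y = 174.024252
det = -88.126·-47.454 − 10.790·22.472 = 3939.458324
x = (-2610.643213·-47.454 − 10.790·174.024252) / 3939.458324 = 30.970690
y = (-88.126·174.024252 − -2610.643213·22.472) / 3939.458324 = 10.999054
|P − Q| = √((30.970690 − -28.692)² + (10.999054 − 9.823)²) = 59.674280

59.674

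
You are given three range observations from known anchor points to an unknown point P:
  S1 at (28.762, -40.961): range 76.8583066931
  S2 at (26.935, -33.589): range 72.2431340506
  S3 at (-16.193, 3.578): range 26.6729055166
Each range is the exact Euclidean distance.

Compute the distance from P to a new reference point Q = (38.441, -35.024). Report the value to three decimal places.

eq1: (x − 28.762)² + (y + 40.961)² = 76.8583066931²
eq2: (x − 26.935)² + (y + 33.589)² = 72.2431340506²
eq3: (x + 16.193)² + (y − 3.578)² = 26.6729055166²
eq1−eq3, eq1−eq2 (x²,y² cancel):
  -89.910·x + 89.078·y = 2965.714587
  -3.654·x + 14.744·y = 36.787871
det = -89.910·14.744 − 89.078·-3.654 = -1000.142028
x = (2965.714587·14.744 − 89.078·36.787871) / -1000.142028 = -40.443762
y = (-89.910·36.787871 − 2965.714587·-3.654) / -1000.142028 = -7.528054
|P − Q| = √((-40.443762 − 38.441)² + (-7.528054 − -35.024)²) = 83.539408

83.539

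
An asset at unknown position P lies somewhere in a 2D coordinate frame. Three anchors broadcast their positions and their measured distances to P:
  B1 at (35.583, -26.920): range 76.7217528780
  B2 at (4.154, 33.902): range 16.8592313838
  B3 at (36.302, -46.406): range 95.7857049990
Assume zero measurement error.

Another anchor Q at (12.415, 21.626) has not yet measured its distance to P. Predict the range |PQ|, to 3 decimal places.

eq1: (x − 35.583)² + (y + 26.920)² = 76.7217528780²
eq2: (x − 4.154)² + (y − 33.902)² = 16.8592313838²
eq3: (x − 36.302)² + (y + 46.406)² = 95.7857049990²
eq3−eq2, eq3−eq1 (x²,y² cancel):
  -64.296·x + 160.616·y = 6585.916879
  -1.438·x + 38.972·y = 1808.158166
det = -64.296·38.972 − 160.616·-1.438 = -2274.777904
x = (6585.916879·38.972 − 160.616·1808.158166) / -2274.777904 = 14.837835
y = (-64.296·1808.158166 − 6585.916879·-1.438) / -2274.777904 = 46.943831
|P − Q| = √((14.837835 − 12.415)² + (46.943831 − 21.626)²) = 25.433495

25.433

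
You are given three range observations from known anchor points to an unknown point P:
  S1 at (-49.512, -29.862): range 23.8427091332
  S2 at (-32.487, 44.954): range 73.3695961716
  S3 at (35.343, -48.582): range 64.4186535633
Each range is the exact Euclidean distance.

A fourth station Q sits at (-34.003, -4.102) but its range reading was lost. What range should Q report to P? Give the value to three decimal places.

eq1: (x + 49.512)² + (y + 29.862)² = 23.8427091332²
eq2: (x + 32.487)² + (y − 44.954)² = 73.3695961716²
eq3: (x − 35.343)² + (y + 48.582)² = 64.4186535633²
eq2−eq3, eq2−eq1 (x²,y² cancel):
  135.660·x − 187.072·y = 1766.405803
  -34.050·x − 149.632·y = 5081.532767
det = 135.660·-149.632 − -187.072·-34.050 = -26668.878720
x = (1766.405803·-149.632 − -187.072·5081.532767) / -26668.878720 = -25.734178
y = (135.660·5081.532767 − 1766.405803·-34.050) / -26668.878720 = -28.104176
|P − Q| = √((-25.734178 − -34.003)² + (-28.104176 − -4.102)²) = 25.386568

25.387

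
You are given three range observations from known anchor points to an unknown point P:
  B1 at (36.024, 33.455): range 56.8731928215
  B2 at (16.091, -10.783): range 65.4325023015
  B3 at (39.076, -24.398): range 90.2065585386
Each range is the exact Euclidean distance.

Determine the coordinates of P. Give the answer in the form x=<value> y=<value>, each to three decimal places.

eq1: (x − 36.024)² + (y − 33.455)² = 56.8731928215²
eq2: (x − 16.091)² + (y + 10.783)² = 65.4325023015²
eq3: (x − 39.076)² + (y + 24.398)² = 90.2065585386²
eq1−eq3, eq1−eq2 (x²,y² cancel):
  6.104·x − 115.706·y = -5197.432563
  -39.866·x − 88.476·y = -3088.624527
det = 6.104·-88.476 − -115.706·-39.866 = -5152.792900
x = (-5197.432563·-88.476 − -115.706·-3088.624527) / -5152.792900 = -19.887400
y = (6.104·-3088.624527 − -5197.432563·-39.866) / -5152.792900 = 43.870153

x=-19.887 y=43.870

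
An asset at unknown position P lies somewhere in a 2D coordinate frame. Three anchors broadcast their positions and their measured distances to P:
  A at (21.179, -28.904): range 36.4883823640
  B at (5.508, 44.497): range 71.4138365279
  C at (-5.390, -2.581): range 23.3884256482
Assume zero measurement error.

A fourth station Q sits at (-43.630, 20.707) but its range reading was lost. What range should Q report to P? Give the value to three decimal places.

53.038

eq1: (x − 21.179)² + (y + 28.904)² = 36.4883823640²
eq2: (x − 5.508)² + (y − 44.497)² = 71.4138365279²
eq3: (x + 5.390)² + (y + 2.581)² = 23.3884256482²
eq1−eq2, eq1−eq3 (x²,y² cancel):
  -31.342·x + 146.802·y = -3042.204184
  -53.138·x + 52.646·y = -463.894003
det = -31.342·52.646 − 146.802·-53.138 = 6150.733744
x = (-3042.204184·52.646 − 146.802·-463.894003) / 6150.733744 = -14.967208
y = (-31.342·-463.894003 − -3042.204184·-53.138) / 6150.733744 = -23.918655
|P − Q| = √((-14.967208 − -43.630)² + (-23.918655 − 20.707)²) = 53.037767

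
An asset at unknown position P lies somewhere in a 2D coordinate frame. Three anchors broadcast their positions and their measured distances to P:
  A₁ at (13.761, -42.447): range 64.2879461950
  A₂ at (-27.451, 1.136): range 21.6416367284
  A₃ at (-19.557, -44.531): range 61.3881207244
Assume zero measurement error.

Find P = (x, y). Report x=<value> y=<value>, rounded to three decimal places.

x=-12.113 y=16.404

eq1: (x − 13.761)² + (y + 42.447)² = 64.2879461950²
eq2: (x + 27.451)² + (y − 1.136)² = 21.6416367284²
eq3: (x + 19.557)² + (y + 44.531)² = 61.3881207244²
eq3−eq2, eq3−eq1 (x²,y² cancel):
  -15.788·x + 91.334·y = 1689.502613
  66.636·x + 4.168·y = -738.811940
det = -15.788·4.168 − 91.334·66.636 = -6151.936808
x = (1689.502613·4.168 − 91.334·-738.811940) / -6151.936808 = -12.113339
y = (-15.788·-738.811940 − 1689.502613·66.636) / -6151.936808 = 16.404156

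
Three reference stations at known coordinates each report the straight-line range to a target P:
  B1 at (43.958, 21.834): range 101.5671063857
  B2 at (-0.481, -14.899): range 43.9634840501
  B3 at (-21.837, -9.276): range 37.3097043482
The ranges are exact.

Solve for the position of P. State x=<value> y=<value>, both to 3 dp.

eq1: (x − 43.958)² + (y − 21.834)² = 101.5671063857²
eq2: (x + 0.481)² + (y + 14.899)² = 43.9634840501²
eq3: (x + 21.837)² + (y + 9.276)² = 37.3097043482²
eq1−eq3, eq1−eq2 (x²,y² cancel):
  -131.590·x − 62.220·y = 7077.732486
  -88.878·x − 73.466·y = 6196.271412
det = -131.590·-73.466 − -62.220·-88.878 = 4137.401780
x = (7077.732486·-73.466 − -62.220·6196.271412) / 4137.401780 = -32.493989
y = (-131.590·6196.271412 − 7077.732486·-88.878) / 4137.401780 = -45.031316

x=-32.494 y=-45.031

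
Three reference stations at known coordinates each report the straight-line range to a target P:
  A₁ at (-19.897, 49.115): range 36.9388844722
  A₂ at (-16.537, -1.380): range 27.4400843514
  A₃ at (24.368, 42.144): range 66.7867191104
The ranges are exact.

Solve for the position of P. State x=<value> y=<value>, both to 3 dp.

x=-37.316 y=16.541

eq1: (x + 19.897)² + (y − 49.115)² = 36.9388844722²
eq2: (x + 16.537)² + (y + 1.380)² = 27.4400843514²
eq3: (x − 24.368)² + (y − 42.144)² = 66.7867191104²
eq3−eq2, eq3−eq1 (x²,y² cancel):
  -81.810·x − 87.048·y = 1612.968229
  -88.530·x + 13.942·y = 3534.242337
det = -81.810·13.942 − -87.048·-88.530 = -8846.954460
x = (1612.968229·13.942 − -87.048·3534.242337) / -8846.954460 = -37.316427
y = (-81.810·3534.242337 − 1612.968229·-88.530) / -8846.954460 = 16.541318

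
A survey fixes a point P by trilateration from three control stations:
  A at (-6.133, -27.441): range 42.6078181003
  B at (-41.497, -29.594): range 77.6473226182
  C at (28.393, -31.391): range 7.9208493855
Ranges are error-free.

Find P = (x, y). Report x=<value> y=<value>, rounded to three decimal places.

x=36.057 y=-33.390

eq1: (x + 6.133)² + (y + 27.441)² = 42.6078181003²
eq2: (x + 41.497)² + (y + 29.594)² = 77.6473226182²
eq3: (x − 28.393)² + (y + 31.391)² = 7.9208493855²
eq3−eq1, eq3−eq2 (x²,y² cancel):
  -69.052·x + 7.900·y = -2753.621468
  -139.780·x + 3.594·y = -5160.118340
det = -69.052·3.594 − 7.900·-139.780 = 856.089112
x = (-2753.621468·3.594 − 7.900·-5160.118340) / 856.089112 = 36.057484
y = (-69.052·-5160.118340 − -2753.621468·-139.780) / 856.089112 = -33.389885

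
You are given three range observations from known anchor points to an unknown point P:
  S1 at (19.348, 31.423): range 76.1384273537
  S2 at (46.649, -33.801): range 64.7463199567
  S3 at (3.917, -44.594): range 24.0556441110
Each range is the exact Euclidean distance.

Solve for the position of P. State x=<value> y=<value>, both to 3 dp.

eq1: (x − 19.348)² + (y − 31.423)² = 76.1384273537²
eq2: (x − 46.649)² + (y + 33.801)² = 64.7463199567²
eq3: (x − 3.917)² + (y + 44.594)² = 24.0556441110²
eq3−eq1, eq3−eq2 (x²,y² cancel):
  30.862·x + 152.034·y = -5860.603798
  85.464·x + 21.586·y = -2298.742857
det = 30.862·21.586 − 152.034·85.464 = -12327.246644
x = (-5860.603798·21.586 − 152.034·-2298.742857) / -12327.246644 = -18.088393
y = (30.862·-2298.742857 − -5860.603798·85.464) / -12327.246644 = -34.876145

x=-18.088 y=-34.876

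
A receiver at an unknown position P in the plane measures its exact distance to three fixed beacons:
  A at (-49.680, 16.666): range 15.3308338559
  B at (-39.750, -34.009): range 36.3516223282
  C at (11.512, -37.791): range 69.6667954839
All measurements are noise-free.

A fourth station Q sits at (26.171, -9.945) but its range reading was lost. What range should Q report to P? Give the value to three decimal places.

72.915

eq1: (x + 49.680)² + (y − 16.666)² = 15.3308338559²
eq2: (x + 39.750)² + (y + 34.009)² = 36.3516223282²
eq3: (x − 11.512)² + (y + 37.791)² = 69.6667954839²
eq2−eq1, eq2−eq3 (x²,y² cancel):
  -19.860·x + 101.350·y = 1095.589354
  102.524·x − 7.564·y = -4708.010703
det = -19.860·-7.564 − 101.350·102.524 = -10240.586360
x = (1095.589354·-7.564 − 101.350·-4708.010703) / -10240.586360 = -45.785449
y = (-19.860·-4708.010703 − 1095.589354·102.524) / -10240.586360 = 1.838089
|P − Q| = √((-45.785449 − 26.171)² + (1.838089 − -9.945)²) = 72.914825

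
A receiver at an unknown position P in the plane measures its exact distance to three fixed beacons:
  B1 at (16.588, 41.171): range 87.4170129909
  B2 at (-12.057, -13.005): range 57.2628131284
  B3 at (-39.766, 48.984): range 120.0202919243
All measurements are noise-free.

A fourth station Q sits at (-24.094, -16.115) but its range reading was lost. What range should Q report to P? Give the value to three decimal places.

66.324

eq1: (x − 16.588)² + (y − 41.171)² = 87.4170129909²
eq2: (x + 12.057)² + (y + 13.005)² = 57.2628131284²
eq3: (x + 39.766)² + (y − 48.984)² = 120.0202919243²
eq1−eq3, eq1−eq2 (x²,y² cancel):
  -112.708·x + 15.626·y = -4752.582286
  -57.290·x − 108.352·y = 2706.992682
det = -112.708·-108.352 − 15.626·-57.290 = 13107.350756
x = (-4752.582286·-108.352 − 15.626·2706.992682) / 13107.350756 = 36.060096
y = (-112.708·2706.992682 − -4752.582286·-57.290) / 13107.350756 = -44.049723
|P − Q| = √((36.060096 − -24.094)² + (-44.049723 − -16.115)²) = 66.323933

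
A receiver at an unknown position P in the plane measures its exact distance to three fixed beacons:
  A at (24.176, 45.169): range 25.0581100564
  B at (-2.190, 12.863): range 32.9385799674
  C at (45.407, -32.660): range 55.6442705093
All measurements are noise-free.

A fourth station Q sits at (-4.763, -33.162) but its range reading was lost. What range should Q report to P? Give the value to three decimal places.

eq1: (x − 24.176)² + (y − 45.169)² = 25.0581100564²
eq2: (x + 2.190)² + (y − 12.863)² = 32.9385799674²
eq3: (x − 45.407)² + (y + 32.660)² = 55.6442705093²
eq3−eq1, eq3−eq2 (x²,y² cancel):
  -42.462·x + 155.658·y = 1964.622249
  -95.194·x + 91.046·y = -946.883590
det = -42.462·91.046 − 155.658·-95.194 = 10951.712400
x = (1964.622249·91.046 − 155.658·-946.883590) / 10951.712400 = 29.790867
y = (-42.462·-946.883590 − 1964.622249·-95.194) / 10951.712400 = 20.748063
|P − Q| = √((29.790867 − -4.763)² + (20.748063 − -33.162)²) = 64.033309

64.033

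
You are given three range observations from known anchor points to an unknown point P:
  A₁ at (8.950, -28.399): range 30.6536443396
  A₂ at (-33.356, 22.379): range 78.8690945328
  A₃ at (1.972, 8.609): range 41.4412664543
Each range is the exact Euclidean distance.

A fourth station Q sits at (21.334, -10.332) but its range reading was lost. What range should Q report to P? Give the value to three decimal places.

15.573

eq1: (x − 8.950)² + (y + 28.399)² = 30.6536443396²
eq2: (x + 33.356)² + (y − 22.379)² = 78.8690945328²
eq3: (x − 1.972)² + (y − 8.609)² = 41.4412664543²
eq2−eq3, eq2−eq1 (x²,y² cancel):
  70.656·x − 27.540·y = 2967.516795
  84.612·x − 101.556·y = 4553.851485
det = 70.656·-101.556 − -27.540·84.612 = -4845.326256
x = (2967.516795·-101.556 − -27.540·4553.851485) / -4845.326256 = 36.314596
y = (70.656·4553.851485 − 2967.516795·84.612) / -4845.326256 = -14.585065
|P − Q| = √((36.314596 − 21.334)² + (-14.585065 − -10.332)²) = 15.572631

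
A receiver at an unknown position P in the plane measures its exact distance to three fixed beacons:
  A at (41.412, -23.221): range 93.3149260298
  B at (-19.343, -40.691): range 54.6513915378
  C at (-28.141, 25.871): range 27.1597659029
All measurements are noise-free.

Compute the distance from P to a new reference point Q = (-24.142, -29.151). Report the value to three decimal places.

eq1: (x − 41.412)² + (y + 23.221)² = 93.3149260298²
eq2: (x + 19.343)² + (y + 40.691)² = 54.6513915378²
eq3: (x + 28.141)² + (y − 25.871)² = 27.1597659029²
eq2−eq1, eq2−eq3 (x²,y² cancel):
  121.510·x + 34.940·y = -5496.641368
  -17.596·x + 133.124·y = 1680.437105
det = 121.510·133.124 − 34.940·-17.596 = 16790.701480
x = (-5496.641368·133.124 − 34.940·1680.437105) / 16790.701480 = -47.076613
y = (121.510·1680.437105 − -5496.641368·-17.596) / 16790.701480 = 6.400627
|P − Q| = √((-47.076613 − -24.142)² + (6.400627 − -29.151)²) = 42.307383

42.307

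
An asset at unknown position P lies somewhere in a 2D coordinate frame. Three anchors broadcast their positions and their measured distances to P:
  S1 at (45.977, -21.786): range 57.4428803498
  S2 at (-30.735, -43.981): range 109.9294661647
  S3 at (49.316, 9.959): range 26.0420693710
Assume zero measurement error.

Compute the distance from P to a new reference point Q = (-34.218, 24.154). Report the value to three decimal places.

eq1: (x − 45.977)² + (y + 21.786)² = 57.4428803498²
eq2: (x + 30.735)² + (y + 43.981)² = 109.9294661647²
eq3: (x − 49.316)² + (y − 9.959)² = 26.0420693710²
eq1−eq2, eq1−eq3 (x²,y² cancel):
  -153.424·x − 44.390·y = -8494.348767
  6.678·x + 63.490·y = 2564.230338
det = -153.424·63.490 − -44.390·6.678 = -9444.453340
x = (-8494.348767·63.490 − -44.390·2564.230338) / -9444.453340 = 45.050783
y = (-153.424·2564.230338 − -8494.348767·6.678) / -9444.453340 = 35.649413
|P − Q| = √((45.050783 − -34.218)² + (35.649413 − 24.154)²) = 80.097968

80.098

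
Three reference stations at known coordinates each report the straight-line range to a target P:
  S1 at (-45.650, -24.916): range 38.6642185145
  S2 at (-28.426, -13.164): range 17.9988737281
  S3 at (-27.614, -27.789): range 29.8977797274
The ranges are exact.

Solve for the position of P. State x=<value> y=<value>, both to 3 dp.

x=-15.822 y=-0.315

eq1: (x + 45.650)² + (y + 24.916)² = 38.6642185145²
eq2: (x + 28.426)² + (y + 13.164)² = 17.9988737281²
eq3: (x + 27.614)² + (y + 27.789)² = 29.8977797274²
eq3−eq2, eq3−eq1 (x²,y² cancel):
  -1.624·x + 29.250·y = 16.484632
  -36.072·x + 5.746·y = 568.923478
det = -1.624·5.746 − 29.250·-36.072 = 1045.774496
x = (16.484632·5.746 − 29.250·568.923478) / 1045.774496 = -15.822045
y = (-1.624·568.923478 − 16.484632·-36.072) / 1045.774496 = -0.314884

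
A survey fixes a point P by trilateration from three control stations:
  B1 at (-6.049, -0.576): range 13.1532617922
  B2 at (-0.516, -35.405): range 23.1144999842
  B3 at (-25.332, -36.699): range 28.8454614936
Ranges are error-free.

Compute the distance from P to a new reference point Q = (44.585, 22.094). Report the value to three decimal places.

63.618

eq1: (x + 6.049)² + (y + 0.576)² = 13.1532617922²
eq2: (x + 0.516)² + (y + 35.405)² = 23.1144999842²
eq3: (x + 25.332)² + (y + 36.699)² = 28.8454614936²
eq3−eq1, eq3−eq2 (x²,y² cancel):
  38.566·x + 72.246·y = -1292.552295
  49.632·x + 2.588·y = -436.966005
det = 38.566·2.588 − 72.246·49.632 = -3485.904664
x = (-1292.552295·2.588 − 72.246·-436.966005) / -3485.904664 = -8.096584
y = (38.566·-436.966005 − -1292.552295·49.632) / -3485.904664 = -13.568909
|P − Q| = √((-8.096584 − 44.585)² + (-13.568909 − 22.094)²) = 63.617548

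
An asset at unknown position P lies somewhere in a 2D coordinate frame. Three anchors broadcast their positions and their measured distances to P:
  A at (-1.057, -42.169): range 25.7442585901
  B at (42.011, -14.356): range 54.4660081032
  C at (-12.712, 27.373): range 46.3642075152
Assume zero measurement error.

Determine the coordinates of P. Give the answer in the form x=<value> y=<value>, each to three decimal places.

x=-12.258 y=-18.989

eq1: (x + 1.057)² + (y + 42.169)² = 25.7442585901²
eq2: (x − 42.011)² + (y + 14.356)² = 54.4660081032²
eq3: (x + 12.712)² + (y − 27.373)² = 46.3642075152²
eq2−eq3, eq2−eq1 (x²,y² cancel):
  -109.446·x + 83.458·y = -243.236484
  -86.136·x − 55.626·y = 2112.102141
det = -109.446·-55.626 − 83.458·-86.136 = 13276.781484
x = (-243.236484·-55.626 − 83.458·2112.102141) / 13276.781484 = -12.257605
y = (-109.446·2112.102141 − -243.236484·-86.136) / 13276.781484 = -18.988981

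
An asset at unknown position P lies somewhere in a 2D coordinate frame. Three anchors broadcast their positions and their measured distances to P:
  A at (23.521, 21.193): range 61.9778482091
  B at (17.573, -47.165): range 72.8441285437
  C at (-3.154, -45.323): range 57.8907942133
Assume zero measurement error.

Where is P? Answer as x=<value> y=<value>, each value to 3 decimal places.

x=-35.607 y=2.616

eq1: (x − 23.521)² + (y − 21.193)² = 61.9778482091²
eq2: (x − 17.573)² + (y + 47.165)² = 72.8441285437²
eq3: (x + 3.154)² + (y + 45.323)² = 57.8907942133²
eq2−eq1, eq2−eq3 (x²,y² cancel):
  11.896·x + 136.716·y = -65.953469
  -41.454·x + 3.684·y = 1485.697500
det = 11.896·3.684 − 136.716·-41.454 = 5711.249928
x = (-65.953469·3.684 − 136.716·1485.697500) / 5711.249928 = -35.607195
y = (11.896·1485.697500 − -65.953469·-41.454) / 5711.249928 = 2.615859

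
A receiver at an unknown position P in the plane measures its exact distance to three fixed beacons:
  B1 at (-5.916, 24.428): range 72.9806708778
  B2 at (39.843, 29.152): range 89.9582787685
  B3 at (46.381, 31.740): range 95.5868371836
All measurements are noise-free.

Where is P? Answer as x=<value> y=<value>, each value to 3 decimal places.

eq1: (x + 5.916)² + (y − 24.428)² = 72.9806708778²
eq2: (x − 39.843)² + (y − 29.152)² = 89.9582787685²
eq3: (x − 46.381)² + (y − 31.740)² = 95.5868371836²
eq1−eq3, eq1−eq2 (x²,y² cancel):
  104.594·x + 14.624·y = -1283.766600
  91.518·x + 9.448·y = -960.736084
det = 104.594·9.448 − 14.624·91.518 = -350.155120
x = (-1283.766600·9.448 − 14.624·-960.736084) / -350.155120 = -5.485505
y = (104.594·-960.736084 − -1283.766600·91.518) / -350.155120 = -48.551401

x=-5.486 y=-48.551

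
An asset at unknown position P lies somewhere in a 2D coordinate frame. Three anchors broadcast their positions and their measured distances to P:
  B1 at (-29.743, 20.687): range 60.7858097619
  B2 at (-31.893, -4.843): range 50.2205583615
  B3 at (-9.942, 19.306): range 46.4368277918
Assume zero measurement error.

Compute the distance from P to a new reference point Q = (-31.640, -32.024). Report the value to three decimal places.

eq1: (x + 29.743)² + (y − 20.687)² = 60.7858097619²
eq2: (x + 31.893)² + (y + 4.843)² = 50.2205583615²
eq3: (x + 9.942)² + (y − 19.306)² = 46.4368277918²
eq1−eq2, eq1−eq3 (x²,y² cancel):
  -4.300·x − 51.060·y = 900.830266
  39.602·x − 2.762·y = 697.502675
det = -4.300·-2.762 − -51.060·39.602 = 2033.954720
x = (900.830266·-2.762 − -51.060·697.502675) / 2033.954720 = 16.286692
y = (-4.300·697.502675 − 900.830266·39.602) / 2033.954720 = -19.014161
|P − Q| = √((16.286692 − -31.640)² + (-19.014161 − -32.024)²) = 49.661088

49.661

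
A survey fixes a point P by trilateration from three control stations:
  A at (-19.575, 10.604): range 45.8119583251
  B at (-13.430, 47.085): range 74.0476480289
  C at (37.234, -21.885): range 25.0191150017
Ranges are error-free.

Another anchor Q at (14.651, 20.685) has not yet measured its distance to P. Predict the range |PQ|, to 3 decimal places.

eq1: (x + 19.575)² + (y − 10.604)² = 45.8119583251²
eq2: (x + 13.430)² + (y − 47.085)² = 74.0476480289²
eq3: (x − 37.234)² + (y + 21.885)² = 25.0191150017²
eq3−eq1, eq3−eq2 (x²,y² cancel):
  -113.618·x + 64.978·y = -2842.477950
  -101.328·x + 137.940·y = -4325.059919
det = -113.618·137.940 − 64.978·-101.328 = -9088.376136
x = (-2842.477950·137.940 − 64.978·-4325.059919) / -9088.376136 = 12.219748
y = (-113.618·-4325.059919 − -2842.477950·-101.328) / -9088.376136 = -22.378261
|P − Q| = √((12.219748 − 14.651)² + (-22.378261 − 20.685)²) = 43.131838

43.132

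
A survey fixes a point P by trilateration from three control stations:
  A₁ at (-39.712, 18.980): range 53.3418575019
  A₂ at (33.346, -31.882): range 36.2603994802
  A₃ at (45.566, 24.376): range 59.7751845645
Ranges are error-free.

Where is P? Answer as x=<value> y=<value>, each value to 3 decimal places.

eq1: (x + 39.712)² + (y − 18.980)² = 53.3418575019²
eq2: (x − 33.346)² + (y + 31.882)² = 36.2603994802²
eq3: (x − 45.566)² + (y − 24.376)² = 59.7751845645²
eq3−eq1, eq3−eq2 (x²,y² cancel):
  -170.556·x − 10.792·y = -5.447460
  -24.440·x − 112.516·y = 1716.224027
det = -170.556·-112.516 − -10.792·-24.440 = 18926.522416
x = (-5.447460·-112.516 − -10.792·1716.224027) / 18926.522416 = 1.010984
y = (-170.556·1716.224027 − -5.447460·-24.440) / 18926.522416 = -15.472755

x=1.011 y=-15.473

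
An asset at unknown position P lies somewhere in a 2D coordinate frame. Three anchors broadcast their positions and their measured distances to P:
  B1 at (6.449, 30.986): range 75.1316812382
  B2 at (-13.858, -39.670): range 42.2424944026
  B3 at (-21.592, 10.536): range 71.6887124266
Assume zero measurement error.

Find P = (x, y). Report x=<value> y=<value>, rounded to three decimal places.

eq1: (x − 6.449)² + (y − 30.986)² = 75.1316812382²
eq2: (x + 13.858)² + (y + 39.670)² = 42.2424944026²
eq3: (x + 21.592)² + (y − 10.536)² = 71.6887124266²
eq3−eq2, eq3−eq1 (x²,y² cancel):
  15.468·x − 100.412·y = 4543.374460
  56.082·x + 40.900·y = -80.997999
det = 15.468·40.900 − -100.412·56.082 = 6263.946984
x = (4543.374460·40.900 − -100.412·-80.997999) / 6263.946984 = 28.367233
y = (15.468·-80.997999 − 4543.374460·56.082) / 6263.946984 = -40.877486

x=28.367 y=-40.877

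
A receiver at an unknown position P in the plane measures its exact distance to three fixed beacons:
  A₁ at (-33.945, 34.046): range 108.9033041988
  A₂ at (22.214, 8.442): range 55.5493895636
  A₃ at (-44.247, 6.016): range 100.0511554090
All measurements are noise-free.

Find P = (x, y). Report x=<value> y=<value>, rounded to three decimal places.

x=42.915 y=-43.106

eq1: (x + 33.945)² + (y − 34.046)² = 108.9033041988²
eq2: (x − 22.214)² + (y − 8.442)² = 55.5493895636²
eq3: (x + 44.247)² + (y − 6.016)² = 100.0511554090²
eq2−eq1, eq2−eq3 (x²,y² cancel):
  -112.318·x + 51.208·y = -7027.531004
  -132.922·x − 4.852·y = -5495.238913
det = -112.318·-4.852 − 51.208·-132.922 = 7351.636712
x = (-7027.531004·-4.852 − 51.208·-5495.238913) / 7351.636712 = 42.915311
y = (-112.318·-5495.238913 − -7027.531004·-132.922) / 7351.636712 = -43.105943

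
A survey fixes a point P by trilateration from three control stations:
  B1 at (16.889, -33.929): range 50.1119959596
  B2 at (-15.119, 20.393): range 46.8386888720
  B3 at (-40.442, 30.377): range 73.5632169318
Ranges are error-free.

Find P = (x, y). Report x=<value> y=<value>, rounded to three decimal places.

x=31.291 y=14.069

eq1: (x − 16.889)² + (y + 33.929)² = 50.1119959596²
eq2: (x + 15.119)² + (y − 20.393)² = 46.8386888720²
eq3: (x + 40.442)² + (y − 30.377)² = 73.5632169318²
eq1−eq3, eq1−eq2 (x²,y² cancel):
  -114.662·x + 128.612·y = -1778.432615
  -64.016·x + 108.644·y = -474.607388
det = -114.662·108.644 − 128.612·-64.016 = -4224.112536
x = (-1778.432615·108.644 − 128.612·-474.607388) / -4224.112536 = 31.290792
y = (-114.662·-474.607388 − -1778.432615·-64.016) / -4224.112536 = 14.068922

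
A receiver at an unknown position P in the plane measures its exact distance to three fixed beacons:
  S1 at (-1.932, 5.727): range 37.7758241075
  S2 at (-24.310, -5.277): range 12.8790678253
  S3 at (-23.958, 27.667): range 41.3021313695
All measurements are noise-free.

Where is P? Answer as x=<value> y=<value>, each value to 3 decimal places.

eq1: (x + 1.932)² + (y − 5.727)² = 37.7758241075²
eq2: (x + 24.310)² + (y + 5.277)² = 12.8790678253²
eq3: (x + 23.958)² + (y − 27.667)² = 41.3021313695²
eq3−eq2, eq3−eq1 (x²,y² cancel):
  -0.704·x − 65.888·y = 819.369844
  44.052·x − 43.880·y = -1024.064331
det = -0.704·-43.880 − -65.888·44.052 = 2933.389696
x = (819.369844·-43.880 − -65.888·-1024.064331) / 2933.389696 = -35.258697
y = (-0.704·-1024.064331 − 819.369844·44.052) / 2933.389696 = -12.059066

x=-35.259 y=-12.059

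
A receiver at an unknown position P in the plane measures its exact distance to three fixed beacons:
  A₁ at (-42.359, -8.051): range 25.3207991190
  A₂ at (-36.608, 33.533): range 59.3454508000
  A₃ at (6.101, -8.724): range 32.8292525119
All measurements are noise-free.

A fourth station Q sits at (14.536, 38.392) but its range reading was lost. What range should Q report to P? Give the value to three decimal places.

72.906

eq1: (x + 42.359)² + (y + 8.051)² = 25.3207991190²
eq2: (x + 36.608)² + (y − 33.533)² = 59.3454508000²
eq3: (x − 6.101)² + (y + 8.724)² = 32.8292525119²
eq2−eq3, eq2−eq1 (x²,y² cancel):
  85.418·x − 84.514·y = 92.845334
  -11.502·x − 83.168·y = 2275.235392
det = 85.418·-83.168 − -84.514·-11.502 = -8076.124252
x = (92.845334·-83.168 − -84.514·2275.235392) / -8076.124252 = -22.853472
y = (85.418·2275.235392 − 92.845334·-11.502) / -8076.124252 = -24.196503
|P − Q| = √((-22.853472 − 14.536)² + (-24.196503 − 38.392)²) = 72.906058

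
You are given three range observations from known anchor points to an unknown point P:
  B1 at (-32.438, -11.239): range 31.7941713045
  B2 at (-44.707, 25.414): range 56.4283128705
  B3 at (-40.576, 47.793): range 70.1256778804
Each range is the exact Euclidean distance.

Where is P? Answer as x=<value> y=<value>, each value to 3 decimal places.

eq1: (x + 32.438)² + (y + 11.239)² = 31.7941713045²
eq2: (x + 44.707)² + (y − 25.414)² = 56.4283128705²
eq3: (x + 40.576)² + (y − 47.793)² = 70.1256778804²
eq2−eq1, eq2−eq3 (x²,y² cancel):
  24.538·x − 73.306·y = 707.236884
  8.262·x + 44.758·y = -447.460825
det = 24.538·44.758 − -73.306·8.262 = 1703.925976
x = (707.236884·44.758 − -73.306·-447.460825) / 1703.925976 = -0.673183
y = (24.538·-447.460825 − 707.236884·8.262) / 1703.925976 = -9.873073

x=-0.673 y=-9.873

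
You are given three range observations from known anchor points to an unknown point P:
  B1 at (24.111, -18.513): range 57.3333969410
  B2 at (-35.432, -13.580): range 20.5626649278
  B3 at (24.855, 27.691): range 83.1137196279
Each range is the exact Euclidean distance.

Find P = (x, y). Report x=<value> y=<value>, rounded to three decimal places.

x=-31.175 y=-33.697

eq1: (x − 24.111)² + (y + 18.513)² = 57.3333969410²
eq2: (x + 35.432)² + (y + 13.580)² = 20.5626649278²
eq3: (x − 24.855)² + (y − 27.691)² = 83.1137196279²
eq1−eq3, eq1−eq2 (x²,y² cancel):
  1.488·x + 92.408·y = -3160.280970
  -119.086·x + 9.866·y = 3380.066750
det = 1.488·9.866 − 92.408·-119.086 = 11019.179696
x = (-3160.280970·9.866 − 92.408·3380.066750) / 11019.179696 = -31.175146
y = (1.488·3380.066750 − -3160.280970·-119.086) / 11019.179696 = -33.697216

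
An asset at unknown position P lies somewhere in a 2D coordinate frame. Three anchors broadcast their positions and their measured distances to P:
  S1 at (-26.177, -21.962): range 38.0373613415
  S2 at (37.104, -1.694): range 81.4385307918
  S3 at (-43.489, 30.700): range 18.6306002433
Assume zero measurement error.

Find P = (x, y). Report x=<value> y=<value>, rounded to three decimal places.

eq1: (x + 26.177)² + (y + 21.962)² = 38.0373613415²
eq2: (x − 37.104)² + (y + 1.694)² = 81.4385307918²
eq3: (x + 43.489)² + (y − 30.700)² = 18.6306002433²
eq3−eq2, eq3−eq1 (x²,y² cancel):
  161.186·x − 64.788·y = -7739.341701
  34.624·x − 105.324·y = -2765.959940
det = 161.186·-105.324 − -64.788·34.624 = -14733.534552
x = (-7739.341701·-105.324 − -64.788·-2765.959940) / -14733.534552 = -43.162583
y = (161.186·-2765.959940 − -7739.341701·34.624) / -14733.534552 = 12.072259

x=-43.163 y=12.072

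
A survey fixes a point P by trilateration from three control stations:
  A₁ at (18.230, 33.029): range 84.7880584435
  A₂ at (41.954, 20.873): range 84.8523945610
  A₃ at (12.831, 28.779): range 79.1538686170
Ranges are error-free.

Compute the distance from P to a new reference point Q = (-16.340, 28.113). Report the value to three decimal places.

eq1: (x − 18.230)² + (y − 33.029)² = 84.7880584435²
eq2: (x − 41.954)² + (y − 20.873)² = 84.8523945610²
eq3: (x − 12.831)² + (y − 28.779)² = 79.1538686170²
eq1−eq3, eq1−eq2 (x²,y² cancel):
  -10.798·x − 8.500·y = 493.297599
  47.448·x − 24.312·y = 761.658496
det = -10.798·-24.312 − -8.500·47.448 = 665.828976
x = (493.297599·-24.312 − -8.500·761.658496) / 665.828976 = -8.288846
y = (-10.798·761.658496 − 493.297599·47.448) / 665.828976 = -47.505251
|P − Q| = √((-8.288846 − -16.340)² + (-47.505251 − 28.113)²) = 76.045651

76.046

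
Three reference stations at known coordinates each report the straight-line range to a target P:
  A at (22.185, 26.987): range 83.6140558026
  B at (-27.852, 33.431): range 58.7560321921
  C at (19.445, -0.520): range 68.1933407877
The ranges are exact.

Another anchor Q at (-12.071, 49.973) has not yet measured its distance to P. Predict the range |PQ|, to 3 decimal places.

79.849

eq1: (x − 22.185)² + (y − 26.987)² = 83.6140558026²
eq2: (x + 27.852)² + (y − 33.431)² = 58.7560321921²
eq3: (x − 19.445)² + (y + 0.520)² = 68.1933407877²
eq2−eq3, eq2−eq1 (x²,y² cancel):
  94.594·x − 67.902·y = -2713.047649
  100.074·x − 12.888·y = -4211.932280
det = 94.594·-12.888 − -67.902·100.074 = 5576.097276
x = (-2713.047649·-12.888 − -67.902·-4211.932280) / 5576.097276 = -45.019456
y = (94.594·-4211.932280 − -2713.047649·100.074) / 5576.097276 = -22.761079
|P − Q| = √((-45.019456 − -12.071)² + (-22.761079 − 49.973)²) = 79.848901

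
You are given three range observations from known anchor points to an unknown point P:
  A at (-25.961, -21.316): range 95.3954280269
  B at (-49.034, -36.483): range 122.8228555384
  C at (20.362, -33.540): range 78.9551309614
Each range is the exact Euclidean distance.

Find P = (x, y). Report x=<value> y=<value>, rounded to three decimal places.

eq1: (x + 25.961)² + (y + 21.316)² = 95.3954280269²
eq2: (x + 49.034)² + (y + 36.483)² = 122.8228555384²
eq3: (x − 20.362)² + (y + 33.540)² = 78.9551309614²
eq3−eq2, eq3−eq1 (x²,y² cancel):
  -138.792·x − 5.886·y = -6655.741336
  -92.646·x + 24.448·y = -3277.572250
det = -138.792·24.448 − -5.886·-92.646 = -3938.501172
x = (-6655.741336·24.448 − -5.886·-3277.572250) / -3938.501172 = 46.213355
y = (-138.792·-3277.572250 − -6655.741336·-92.646) / -3938.501172 = 41.063084

x=46.213 y=41.063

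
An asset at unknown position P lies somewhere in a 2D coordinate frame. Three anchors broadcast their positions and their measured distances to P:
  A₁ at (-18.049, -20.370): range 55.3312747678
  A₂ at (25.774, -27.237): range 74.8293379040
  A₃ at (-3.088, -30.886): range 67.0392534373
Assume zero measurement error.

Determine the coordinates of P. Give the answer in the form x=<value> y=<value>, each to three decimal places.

eq1: (x + 18.049)² + (y + 20.370)² = 55.3312747678²
eq2: (x − 25.774)² + (y + 27.237)² = 74.8293379040²
eq3: (x + 3.088)² + (y + 30.886)² = 67.0392534373²
eq1−eq2, eq1−eq3 (x²,y² cancel):
  87.646·x − 13.734·y = -1872.429900
  29.922·x − 21.032·y = -1209.934095
det = 87.646·-21.032 − -13.734·29.922 = -1432.421924
x = (-1872.429900·-21.032 − -13.734·-1209.934095) / -1432.421924 = -15.891764
y = (87.646·-1209.934095 − -1872.429900·29.922) / -1432.421924 = 34.919206

x=-15.892 y=34.919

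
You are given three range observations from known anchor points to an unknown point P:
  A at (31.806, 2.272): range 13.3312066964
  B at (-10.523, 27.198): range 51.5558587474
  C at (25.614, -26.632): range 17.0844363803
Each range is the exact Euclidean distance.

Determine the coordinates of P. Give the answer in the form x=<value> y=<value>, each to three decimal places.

x=25.640 y=-9.548

eq1: (x − 31.806)² + (y − 2.272)² = 13.3312066964²
eq2: (x + 10.523)² + (y − 27.198)² = 51.5558587474²
eq3: (x − 25.614)² + (y + 26.632)² = 17.0844363803²
eq3−eq2, eq3−eq1 (x²,y² cancel):
  -72.274·x + 107.660·y = -2881.004292
  12.384·x + 57.808·y = -234.399906
det = -72.274·57.808 − 107.660·12.384 = -5511.276832
x = (-2881.004292·57.808 − 107.660·-234.399906) / -5511.276832 = 25.640084
y = (-72.274·-234.399906 − -2881.004292·12.384) / -5511.276832 = -9.547584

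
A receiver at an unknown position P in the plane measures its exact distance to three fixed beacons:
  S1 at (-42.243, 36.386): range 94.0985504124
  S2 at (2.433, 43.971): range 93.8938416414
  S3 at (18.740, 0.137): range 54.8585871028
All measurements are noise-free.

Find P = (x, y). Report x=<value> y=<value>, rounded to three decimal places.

x=-4.217 y=-49.687

eq1: (x + 42.243)² + (y − 36.386)² = 94.0985504124²
eq2: (x − 2.433)² + (y − 43.971)² = 93.8938416414²
eq3: (x − 18.740)² + (y − 0.137)² = 54.8585871028²
eq3−eq1, eq3−eq2 (x²,y² cancel):
  -121.966·x + 72.498·y = -3087.866935
  -32.614·x + 87.668·y = -4218.426958
det = -121.966·87.668 − 72.498·-32.614 = -8328.065516
x = (-3087.866935·87.668 − 72.498·-4218.426958) / -8328.065516 = -4.217114
y = (-121.966·-4218.426958 − -3087.866935·-32.614) / -8328.065516 = -49.687045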